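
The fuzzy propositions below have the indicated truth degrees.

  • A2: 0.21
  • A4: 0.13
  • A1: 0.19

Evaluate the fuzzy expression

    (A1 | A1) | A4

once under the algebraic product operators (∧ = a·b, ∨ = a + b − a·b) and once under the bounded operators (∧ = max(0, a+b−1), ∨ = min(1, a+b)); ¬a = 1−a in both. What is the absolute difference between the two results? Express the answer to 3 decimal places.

0.081

Under algebraic product:
  A1 | A1 = a + b − a·b on (0.1900, 0.1900) = 0.3439
  (A1 | A1) | A4 = a + b − a·b on (0.3439, 0.1300) = 0.4292
  → value = 0.4292
Under bounded:
  A1 | A1 = min(1, a+b) on (0.19, 0.19) = 0.38
  (A1 | A1) | A4 = min(1, a+b) on (0.38, 0.13) = 0.51
  → value = 0.5100
|0.4292 − 0.5100| = 0.081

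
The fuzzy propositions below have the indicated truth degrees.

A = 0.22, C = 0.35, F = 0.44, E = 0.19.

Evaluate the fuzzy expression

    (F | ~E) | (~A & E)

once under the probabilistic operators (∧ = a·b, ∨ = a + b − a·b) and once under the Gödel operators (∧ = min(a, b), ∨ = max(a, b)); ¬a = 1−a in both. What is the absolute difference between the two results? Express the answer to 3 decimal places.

Under probabilistic:
  ~E = 1 − 0.1900 = 0.8100
  F | ~E = a + b − a·b on (0.4400, 0.8100) = 0.8936
  ~A = 1 − 0.2200 = 0.7800
  ~A & E = a·b on (0.7800, 0.1900) = 0.1482
  (F | ~E) | (~A & E) = a + b − a·b on (0.8936, 0.1482) = 0.9094
  → value = 0.9094
Under Gödel:
  ~E = 1 − 0.19 = 0.81
  F | ~E = max(a, b) on (0.44, 0.81) = 0.81
  ~A = 1 − 0.22 = 0.78
  ~A & E = min(a, b) on (0.78, 0.19) = 0.19
  (F | ~E) | (~A & E) = max(a, b) on (0.81, 0.19) = 0.81
  → value = 0.8100
|0.9094 − 0.8100| = 0.099

0.099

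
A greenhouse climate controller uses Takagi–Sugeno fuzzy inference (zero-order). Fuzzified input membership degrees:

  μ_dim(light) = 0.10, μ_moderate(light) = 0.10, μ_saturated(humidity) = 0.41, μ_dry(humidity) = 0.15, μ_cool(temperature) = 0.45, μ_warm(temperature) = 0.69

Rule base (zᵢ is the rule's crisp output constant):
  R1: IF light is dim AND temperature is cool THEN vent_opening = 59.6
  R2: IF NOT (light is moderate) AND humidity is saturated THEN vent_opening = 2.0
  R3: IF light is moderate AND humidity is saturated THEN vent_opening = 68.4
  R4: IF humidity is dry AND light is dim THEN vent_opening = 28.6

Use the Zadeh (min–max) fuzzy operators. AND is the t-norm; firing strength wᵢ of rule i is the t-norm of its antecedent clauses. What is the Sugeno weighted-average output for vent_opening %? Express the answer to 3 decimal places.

R1 (z=59.6): dim=0.10, cool=0.45; AND[min(a, b)] → w = 0.10
R2 (z=2.0): ¬moderate=1−0.10=0.90, saturated=0.41; AND[min(a, b)] → w = 0.41
R3 (z=68.4): moderate=0.10, saturated=0.41; AND[min(a, b)] → w = 0.10
R4 (z=28.6): dry=0.15, dim=0.10; AND[min(a, b)] → w = 0.10
Weighted average = (0.10·59.6 + 0.41·2.0 + 0.10·68.4 + 0.10·28.6) / (0.10 + 0.41 + 0.10 + 0.10)
  = 16.4800 / 0.7100 = 23.211

23.211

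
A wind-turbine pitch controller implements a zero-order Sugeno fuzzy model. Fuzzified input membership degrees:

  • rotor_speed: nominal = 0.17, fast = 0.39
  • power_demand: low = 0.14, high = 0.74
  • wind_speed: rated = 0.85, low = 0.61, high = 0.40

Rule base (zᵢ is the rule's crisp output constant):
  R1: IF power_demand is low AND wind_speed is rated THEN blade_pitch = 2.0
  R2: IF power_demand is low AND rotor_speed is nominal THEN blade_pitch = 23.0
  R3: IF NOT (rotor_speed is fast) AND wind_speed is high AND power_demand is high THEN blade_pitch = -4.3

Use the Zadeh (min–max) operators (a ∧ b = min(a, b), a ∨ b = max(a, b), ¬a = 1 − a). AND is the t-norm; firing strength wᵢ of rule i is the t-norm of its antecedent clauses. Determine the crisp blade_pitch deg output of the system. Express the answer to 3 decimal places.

R1 (z=2.0): low=0.14, rated=0.85; AND[min(a, b)] → w = 0.14
R2 (z=23.0): low=0.14, nominal=0.17; AND[min(a, b)] → w = 0.14
R3 (z=-4.3): ¬fast=1−0.39=0.61, high=0.40, high=0.74; AND[min(a, b)] → w = 0.40
Weighted average = (0.14·2.0 + 0.14·23.0 + 0.40·-4.3) / (0.14 + 0.14 + 0.40)
  = 1.7800 / 0.6800 = 2.618

2.618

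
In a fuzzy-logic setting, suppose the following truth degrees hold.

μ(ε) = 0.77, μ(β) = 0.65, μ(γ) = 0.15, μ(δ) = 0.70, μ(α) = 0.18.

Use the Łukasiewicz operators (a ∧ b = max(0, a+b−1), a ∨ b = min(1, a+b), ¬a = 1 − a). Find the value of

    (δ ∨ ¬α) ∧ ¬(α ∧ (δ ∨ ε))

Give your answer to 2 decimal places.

0.82

¬α = 1 − 0.18 = 0.82
δ ∨ ¬α = min(1, a+b) on (0.70, 0.82) = 1.00
δ ∨ ε = min(1, a+b) on (0.70, 0.77) = 1.00
α ∧ (δ ∨ ε) = max(0, a+b−1) on (0.18, 1.00) = 0.18
¬(α ∧ (δ ∨ ε)) = 1 − 0.18 = 0.82
(δ ∨ ¬α) ∧ ¬(α ∧ (δ ∨ ε)) = max(0, a+b−1) on (1.00, 0.82) = 0.82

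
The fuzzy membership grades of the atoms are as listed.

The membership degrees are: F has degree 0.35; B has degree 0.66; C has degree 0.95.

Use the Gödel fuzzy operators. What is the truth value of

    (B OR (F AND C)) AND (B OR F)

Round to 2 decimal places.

0.66

F AND C = min(a, b) on (0.35, 0.95) = 0.35
B OR (F AND C) = max(a, b) on (0.66, 0.35) = 0.66
B OR F = max(a, b) on (0.66, 0.35) = 0.66
(B OR (F AND C)) AND (B OR F) = min(a, b) on (0.66, 0.66) = 0.66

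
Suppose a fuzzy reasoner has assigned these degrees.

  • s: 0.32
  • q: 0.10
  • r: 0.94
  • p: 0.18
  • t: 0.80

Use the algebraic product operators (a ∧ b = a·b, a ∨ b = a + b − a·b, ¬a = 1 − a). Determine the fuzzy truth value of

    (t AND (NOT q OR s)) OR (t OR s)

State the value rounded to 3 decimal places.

0.965

NOT q = 1 − 0.1000 = 0.9000
NOT q OR s = a + b − a·b on (0.9000, 0.3200) = 0.9320
t AND (NOT q OR s) = a·b on (0.8000, 0.9320) = 0.7456
t OR s = a + b − a·b on (0.8000, 0.3200) = 0.8640
(t AND (NOT q OR s)) OR (t OR s) = a + b − a·b on (0.7456, 0.8640) = 0.9654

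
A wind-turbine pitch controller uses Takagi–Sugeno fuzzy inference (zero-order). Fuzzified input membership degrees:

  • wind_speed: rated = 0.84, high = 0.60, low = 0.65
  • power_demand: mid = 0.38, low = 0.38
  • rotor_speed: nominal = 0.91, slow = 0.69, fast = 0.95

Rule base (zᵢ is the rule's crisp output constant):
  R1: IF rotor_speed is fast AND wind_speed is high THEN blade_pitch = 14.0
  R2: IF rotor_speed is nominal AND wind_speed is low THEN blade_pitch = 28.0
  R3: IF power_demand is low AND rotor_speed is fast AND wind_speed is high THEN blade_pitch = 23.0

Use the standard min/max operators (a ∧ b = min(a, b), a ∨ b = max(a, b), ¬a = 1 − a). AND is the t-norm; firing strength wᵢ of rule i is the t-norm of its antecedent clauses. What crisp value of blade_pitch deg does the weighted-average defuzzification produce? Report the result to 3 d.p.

R1 (z=14.0): fast=0.95, high=0.60; AND[min(a, b)] → w = 0.60
R2 (z=28.0): nominal=0.91, low=0.65; AND[min(a, b)] → w = 0.65
R3 (z=23.0): low=0.38, fast=0.95, high=0.60; AND[min(a, b)] → w = 0.38
Weighted average = (0.60·14.0 + 0.65·28.0 + 0.38·23.0) / (0.60 + 0.65 + 0.38)
  = 35.3400 / 1.6300 = 21.681

21.681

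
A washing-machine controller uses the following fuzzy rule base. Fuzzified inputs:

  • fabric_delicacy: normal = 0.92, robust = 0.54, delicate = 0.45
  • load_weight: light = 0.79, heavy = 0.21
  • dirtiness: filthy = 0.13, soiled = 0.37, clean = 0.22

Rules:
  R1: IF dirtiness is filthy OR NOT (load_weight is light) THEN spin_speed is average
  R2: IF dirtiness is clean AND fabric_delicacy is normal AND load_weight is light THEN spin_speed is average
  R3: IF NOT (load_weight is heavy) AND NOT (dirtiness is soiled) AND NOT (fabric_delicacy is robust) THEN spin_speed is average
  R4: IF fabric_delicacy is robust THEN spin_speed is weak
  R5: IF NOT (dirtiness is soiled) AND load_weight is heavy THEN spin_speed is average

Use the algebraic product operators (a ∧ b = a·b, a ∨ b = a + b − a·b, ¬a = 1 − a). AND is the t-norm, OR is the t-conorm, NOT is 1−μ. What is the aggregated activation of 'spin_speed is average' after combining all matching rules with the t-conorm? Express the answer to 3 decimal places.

R1: filthy=0.13, ¬light=1−0.79=0.21; OR[a + b − a·b] → w = 0.3127
R2: clean=0.22, normal=0.92, light=0.79; AND[a·b] → w = 0.1599
R3: ¬heavy=1−0.21=0.79, ¬soiled=1−0.37=0.63, ¬robust=1−0.54=0.46; AND[a·b] → w = 0.2289
R4: robust=0.54 → w = 0.5400
R5: ¬soiled=1−0.37=0.63, heavy=0.21; AND[a·b] → w = 0.1323
Rules with consequent 'average': {R1, R2, R3, R5} → strengths 0.3127, 0.1599, 0.2289, 0.1323
Aggregate via t-conorm [a + b − a·b]: 0.6137

0.614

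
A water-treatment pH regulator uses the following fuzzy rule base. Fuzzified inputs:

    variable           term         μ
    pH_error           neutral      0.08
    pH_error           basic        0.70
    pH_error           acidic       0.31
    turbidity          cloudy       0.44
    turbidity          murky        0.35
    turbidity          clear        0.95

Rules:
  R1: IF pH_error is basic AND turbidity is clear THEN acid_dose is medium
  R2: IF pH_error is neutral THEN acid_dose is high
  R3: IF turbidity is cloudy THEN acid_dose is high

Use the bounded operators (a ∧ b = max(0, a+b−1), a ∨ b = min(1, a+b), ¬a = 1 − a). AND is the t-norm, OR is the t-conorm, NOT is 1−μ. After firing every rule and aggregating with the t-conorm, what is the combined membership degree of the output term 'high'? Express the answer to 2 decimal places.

R1: basic=0.70, clear=0.95; AND[max(0, a+b−1)] → w = 0.65
R2: neutral=0.08 → w = 0.08
R3: cloudy=0.44 → w = 0.44
Rules with consequent 'high': {R2, R3} → strengths 0.08, 0.44
Aggregate via t-conorm [min(1, a+b)]: 0.52

0.52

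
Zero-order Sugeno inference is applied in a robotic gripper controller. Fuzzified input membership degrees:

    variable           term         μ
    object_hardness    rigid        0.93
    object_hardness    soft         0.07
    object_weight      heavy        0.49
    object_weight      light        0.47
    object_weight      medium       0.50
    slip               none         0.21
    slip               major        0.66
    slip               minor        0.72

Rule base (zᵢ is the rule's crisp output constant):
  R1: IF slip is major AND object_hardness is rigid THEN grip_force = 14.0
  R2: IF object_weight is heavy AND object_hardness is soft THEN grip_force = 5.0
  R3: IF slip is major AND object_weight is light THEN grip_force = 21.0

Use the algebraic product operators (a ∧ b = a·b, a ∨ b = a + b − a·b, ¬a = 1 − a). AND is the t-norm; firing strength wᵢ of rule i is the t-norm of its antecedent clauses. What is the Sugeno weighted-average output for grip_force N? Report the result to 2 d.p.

R1 (z=14.0): major=0.66, rigid=0.93; AND[a·b] → w = 0.6138
R2 (z=5.0): heavy=0.49, soft=0.07; AND[a·b] → w = 0.0343
R3 (z=21.0): major=0.66, light=0.47; AND[a·b] → w = 0.3102
Weighted average = (0.6138·14.0 + 0.0343·5.0 + 0.3102·21.0) / (0.6138 + 0.0343 + 0.3102)
  = 15.2789 / 0.9583 = 15.94

15.94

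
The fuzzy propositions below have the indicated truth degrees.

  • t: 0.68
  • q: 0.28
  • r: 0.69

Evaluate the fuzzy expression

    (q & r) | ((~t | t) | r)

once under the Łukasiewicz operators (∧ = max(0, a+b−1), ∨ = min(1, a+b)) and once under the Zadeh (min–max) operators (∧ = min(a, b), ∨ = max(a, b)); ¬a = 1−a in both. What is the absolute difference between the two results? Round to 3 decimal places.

Under Łukasiewicz:
  q & r = max(0, a+b−1) on (0.28, 0.69) = 0.00
  ~t = 1 − 0.68 = 0.32
  ~t | t = min(1, a+b) on (0.32, 0.68) = 1.00
  (~t | t) | r = min(1, a+b) on (1.00, 0.69) = 1.00
  (q & r) | ((~t | t) | r) = min(1, a+b) on (0.00, 1.00) = 1.00
  → value = 1.0000
Under Zadeh (min–max):
  q & r = min(a, b) on (0.28, 0.69) = 0.28
  ~t = 1 − 0.68 = 0.32
  ~t | t = max(a, b) on (0.32, 0.68) = 0.68
  (~t | t) | r = max(a, b) on (0.68, 0.69) = 0.69
  (q & r) | ((~t | t) | r) = max(a, b) on (0.28, 0.69) = 0.69
  → value = 0.6900
|1.0000 − 0.6900| = 0.310

0.310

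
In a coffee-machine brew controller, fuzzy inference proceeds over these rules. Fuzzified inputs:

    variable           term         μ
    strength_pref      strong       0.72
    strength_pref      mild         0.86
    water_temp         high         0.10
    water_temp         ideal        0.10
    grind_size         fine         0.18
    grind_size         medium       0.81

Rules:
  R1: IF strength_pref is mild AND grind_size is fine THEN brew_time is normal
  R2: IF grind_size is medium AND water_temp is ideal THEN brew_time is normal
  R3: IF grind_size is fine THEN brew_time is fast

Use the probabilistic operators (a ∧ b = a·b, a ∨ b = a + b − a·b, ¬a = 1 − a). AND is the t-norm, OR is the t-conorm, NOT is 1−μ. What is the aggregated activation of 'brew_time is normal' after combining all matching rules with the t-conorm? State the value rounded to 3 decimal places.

R1: mild=0.86, fine=0.18; AND[a·b] → w = 0.1548
R2: medium=0.81, ideal=0.10; AND[a·b] → w = 0.0810
R3: fine=0.18 → w = 0.1800
Rules with consequent 'normal': {R1, R2} → strengths 0.1548, 0.0810
Aggregate via t-conorm [a + b − a·b]: 0.2233

0.223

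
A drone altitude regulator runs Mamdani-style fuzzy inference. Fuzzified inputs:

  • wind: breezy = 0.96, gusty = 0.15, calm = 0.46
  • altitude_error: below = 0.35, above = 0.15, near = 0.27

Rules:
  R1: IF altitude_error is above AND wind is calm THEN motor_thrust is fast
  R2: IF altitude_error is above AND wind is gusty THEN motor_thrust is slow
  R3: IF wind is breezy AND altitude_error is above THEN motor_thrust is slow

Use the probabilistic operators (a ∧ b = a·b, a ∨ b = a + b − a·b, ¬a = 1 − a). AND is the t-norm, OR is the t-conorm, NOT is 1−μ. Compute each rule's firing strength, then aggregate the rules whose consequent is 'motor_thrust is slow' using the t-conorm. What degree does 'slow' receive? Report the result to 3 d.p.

0.163

R1: above=0.15, calm=0.46; AND[a·b] → w = 0.0690
R2: above=0.15, gusty=0.15; AND[a·b] → w = 0.0225
R3: breezy=0.96, above=0.15; AND[a·b] → w = 0.1440
Rules with consequent 'slow': {R2, R3} → strengths 0.0225, 0.1440
Aggregate via t-conorm [a + b − a·b]: 0.1633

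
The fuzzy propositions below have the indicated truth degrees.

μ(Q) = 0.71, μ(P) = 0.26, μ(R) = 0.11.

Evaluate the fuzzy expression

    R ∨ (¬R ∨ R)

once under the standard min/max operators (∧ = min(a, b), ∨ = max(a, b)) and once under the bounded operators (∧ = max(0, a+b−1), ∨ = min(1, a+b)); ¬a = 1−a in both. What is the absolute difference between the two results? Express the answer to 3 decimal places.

0.110

Under standard min/max:
  ¬R = 1 − 0.11 = 0.89
  ¬R ∨ R = max(a, b) on (0.89, 0.11) = 0.89
  R ∨ (¬R ∨ R) = max(a, b) on (0.11, 0.89) = 0.89
  → value = 0.8900
Under bounded:
  ¬R = 1 − 0.11 = 0.89
  ¬R ∨ R = min(1, a+b) on (0.89, 0.11) = 1.00
  R ∨ (¬R ∨ R) = min(1, a+b) on (0.11, 1.00) = 1.00
  → value = 1.0000
|0.8900 − 1.0000| = 0.110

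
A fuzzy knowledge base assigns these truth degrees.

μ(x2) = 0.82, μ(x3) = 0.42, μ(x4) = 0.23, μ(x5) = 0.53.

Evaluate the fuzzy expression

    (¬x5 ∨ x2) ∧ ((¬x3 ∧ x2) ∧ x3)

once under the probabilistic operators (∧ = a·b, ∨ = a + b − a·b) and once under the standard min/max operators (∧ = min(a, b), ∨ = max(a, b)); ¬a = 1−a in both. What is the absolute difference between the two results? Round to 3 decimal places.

0.239

Under probabilistic:
  ¬x5 = 1 − 0.5300 = 0.4700
  ¬x5 ∨ x2 = a + b − a·b on (0.4700, 0.8200) = 0.9046
  ¬x3 = 1 − 0.4200 = 0.5800
  ¬x3 ∧ x2 = a·b on (0.5800, 0.8200) = 0.4756
  (¬x3 ∧ x2) ∧ x3 = a·b on (0.4756, 0.4200) = 0.1998
  (¬x5 ∨ x2) ∧ ((¬x3 ∧ x2) ∧ x3) = a·b on (0.9046, 0.1998) = 0.1807
  → value = 0.1807
Under standard min/max:
  ¬x5 = 1 − 0.53 = 0.47
  ¬x5 ∨ x2 = max(a, b) on (0.47, 0.82) = 0.82
  ¬x3 = 1 − 0.42 = 0.58
  ¬x3 ∧ x2 = min(a, b) on (0.58, 0.82) = 0.58
  (¬x3 ∧ x2) ∧ x3 = min(a, b) on (0.58, 0.42) = 0.42
  (¬x5 ∨ x2) ∧ ((¬x3 ∧ x2) ∧ x3) = min(a, b) on (0.82, 0.42) = 0.42
  → value = 0.4200
|0.1807 − 0.4200| = 0.239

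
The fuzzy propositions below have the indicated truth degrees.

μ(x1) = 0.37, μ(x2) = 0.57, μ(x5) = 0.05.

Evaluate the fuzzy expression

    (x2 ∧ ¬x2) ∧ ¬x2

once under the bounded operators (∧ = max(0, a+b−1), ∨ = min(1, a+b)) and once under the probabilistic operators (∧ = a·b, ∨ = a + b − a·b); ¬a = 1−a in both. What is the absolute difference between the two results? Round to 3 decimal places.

Under bounded:
  ¬x2 = 1 − 0.57 = 0.43
  x2 ∧ ¬x2 = max(0, a+b−1) on (0.57, 0.43) = 0.00
  ¬x2 = 1 − 0.57 = 0.43
  (x2 ∧ ¬x2) ∧ ¬x2 = max(0, a+b−1) on (0.00, 0.43) = 0.00
  → value = 0.0000
Under probabilistic:
  ¬x2 = 1 − 0.5700 = 0.4300
  x2 ∧ ¬x2 = a·b on (0.5700, 0.4300) = 0.2451
  ¬x2 = 1 − 0.5700 = 0.4300
  (x2 ∧ ¬x2) ∧ ¬x2 = a·b on (0.2451, 0.4300) = 0.1054
  → value = 0.1054
|0.0000 − 0.1054| = 0.105

0.105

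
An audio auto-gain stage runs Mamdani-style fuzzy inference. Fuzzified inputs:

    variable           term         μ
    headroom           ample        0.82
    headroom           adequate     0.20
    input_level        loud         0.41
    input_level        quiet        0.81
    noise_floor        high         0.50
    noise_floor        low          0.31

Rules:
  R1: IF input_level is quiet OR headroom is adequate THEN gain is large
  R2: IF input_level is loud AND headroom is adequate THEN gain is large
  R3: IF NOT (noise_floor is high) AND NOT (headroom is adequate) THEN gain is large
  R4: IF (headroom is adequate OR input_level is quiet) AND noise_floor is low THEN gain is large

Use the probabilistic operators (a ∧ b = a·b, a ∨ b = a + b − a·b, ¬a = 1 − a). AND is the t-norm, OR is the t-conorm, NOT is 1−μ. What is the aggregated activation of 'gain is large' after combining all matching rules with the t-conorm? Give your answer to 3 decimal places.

0.938

R1: quiet=0.81, adequate=0.20; OR[a + b − a·b] → w = 0.8480
R2: loud=0.41, adequate=0.20; AND[a·b] → w = 0.0820
R3: ¬high=1−0.50=0.50, ¬adequate=1−0.20=0.80; AND[a·b] → w = 0.4000
R4: (adequate=0.20 OR quiet=0.81) = 0.8480; AND[a·b] with low=0.31 → w = 0.2629
Rules with consequent 'large': {R1, R2, R3, R4} → strengths 0.8480, 0.0820, 0.4000, 0.2629
Aggregate via t-conorm [a + b − a·b]: 0.9383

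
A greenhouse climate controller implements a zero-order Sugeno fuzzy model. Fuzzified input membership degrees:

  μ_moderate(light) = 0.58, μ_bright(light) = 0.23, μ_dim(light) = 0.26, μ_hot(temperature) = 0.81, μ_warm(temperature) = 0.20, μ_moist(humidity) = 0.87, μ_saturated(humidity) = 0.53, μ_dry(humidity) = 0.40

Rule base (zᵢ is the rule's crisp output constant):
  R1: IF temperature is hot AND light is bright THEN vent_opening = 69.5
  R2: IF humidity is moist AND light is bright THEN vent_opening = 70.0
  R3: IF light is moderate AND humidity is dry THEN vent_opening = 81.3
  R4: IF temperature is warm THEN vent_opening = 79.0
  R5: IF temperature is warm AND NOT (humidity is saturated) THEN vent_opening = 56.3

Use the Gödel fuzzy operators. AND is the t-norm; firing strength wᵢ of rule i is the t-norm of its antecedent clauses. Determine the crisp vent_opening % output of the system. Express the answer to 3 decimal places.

72.750

R1 (z=69.5): hot=0.81, bright=0.23; AND[min(a, b)] → w = 0.23
R2 (z=70.0): moist=0.87, bright=0.23; AND[min(a, b)] → w = 0.23
R3 (z=81.3): moderate=0.58, dry=0.40; AND[min(a, b)] → w = 0.40
R4 (z=79.0): warm=0.20 → w = 0.20
R5 (z=56.3): warm=0.20, ¬saturated=1−0.53=0.47; AND[min(a, b)] → w = 0.20
Weighted average = (0.23·69.5 + 0.23·70.0 + 0.40·81.3 + 0.20·79.0 + 0.20·56.3) / (0.23 + 0.23 + 0.40 + 0.20 + 0.20)
  = 91.6650 / 1.2600 = 72.750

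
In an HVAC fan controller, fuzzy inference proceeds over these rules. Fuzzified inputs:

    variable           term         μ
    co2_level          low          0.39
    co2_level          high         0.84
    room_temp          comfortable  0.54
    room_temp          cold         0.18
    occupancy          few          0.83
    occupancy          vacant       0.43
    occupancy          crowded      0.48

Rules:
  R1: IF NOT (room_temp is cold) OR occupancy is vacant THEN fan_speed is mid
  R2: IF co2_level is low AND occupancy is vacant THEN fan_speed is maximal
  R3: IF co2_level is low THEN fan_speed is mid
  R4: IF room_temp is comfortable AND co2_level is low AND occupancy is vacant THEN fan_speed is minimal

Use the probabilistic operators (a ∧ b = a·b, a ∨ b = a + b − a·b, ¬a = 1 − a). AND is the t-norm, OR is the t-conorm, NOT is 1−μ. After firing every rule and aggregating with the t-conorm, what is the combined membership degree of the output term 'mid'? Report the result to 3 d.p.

0.937

R1: ¬cold=1−0.18=0.82, vacant=0.43; OR[a + b − a·b] → w = 0.8974
R2: low=0.39, vacant=0.43; AND[a·b] → w = 0.1677
R3: low=0.39 → w = 0.3900
R4: comfortable=0.54, low=0.39, vacant=0.43; AND[a·b] → w = 0.0906
Rules with consequent 'mid': {R1, R3} → strengths 0.8974, 0.3900
Aggregate via t-conorm [a + b − a·b]: 0.9374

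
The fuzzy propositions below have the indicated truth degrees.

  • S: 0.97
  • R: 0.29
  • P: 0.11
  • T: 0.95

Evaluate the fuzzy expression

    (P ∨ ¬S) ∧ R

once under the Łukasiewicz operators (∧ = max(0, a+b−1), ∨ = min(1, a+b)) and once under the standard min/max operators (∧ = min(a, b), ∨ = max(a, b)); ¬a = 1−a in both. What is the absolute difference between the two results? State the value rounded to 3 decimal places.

Under Łukasiewicz:
  ¬S = 1 − 0.97 = 0.03
  P ∨ ¬S = min(1, a+b) on (0.11, 0.03) = 0.14
  (P ∨ ¬S) ∧ R = max(0, a+b−1) on (0.14, 0.29) = 0.00
  → value = 0.0000
Under standard min/max:
  ¬S = 1 − 0.97 = 0.03
  P ∨ ¬S = max(a, b) on (0.11, 0.03) = 0.11
  (P ∨ ¬S) ∧ R = min(a, b) on (0.11, 0.29) = 0.11
  → value = 0.1100
|0.0000 − 0.1100| = 0.110

0.110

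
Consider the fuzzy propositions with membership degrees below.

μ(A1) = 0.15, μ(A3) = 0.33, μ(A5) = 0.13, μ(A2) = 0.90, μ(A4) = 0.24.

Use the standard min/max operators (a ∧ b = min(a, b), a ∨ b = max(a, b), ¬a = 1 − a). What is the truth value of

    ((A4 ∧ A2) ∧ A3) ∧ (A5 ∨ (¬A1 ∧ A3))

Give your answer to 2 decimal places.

A4 ∧ A2 = min(a, b) on (0.24, 0.90) = 0.24
(A4 ∧ A2) ∧ A3 = min(a, b) on (0.24, 0.33) = 0.24
¬A1 = 1 − 0.15 = 0.85
¬A1 ∧ A3 = min(a, b) on (0.85, 0.33) = 0.33
A5 ∨ (¬A1 ∧ A3) = max(a, b) on (0.13, 0.33) = 0.33
((A4 ∧ A2) ∧ A3) ∧ (A5 ∨ (¬A1 ∧ A3)) = min(a, b) on (0.24, 0.33) = 0.24

0.24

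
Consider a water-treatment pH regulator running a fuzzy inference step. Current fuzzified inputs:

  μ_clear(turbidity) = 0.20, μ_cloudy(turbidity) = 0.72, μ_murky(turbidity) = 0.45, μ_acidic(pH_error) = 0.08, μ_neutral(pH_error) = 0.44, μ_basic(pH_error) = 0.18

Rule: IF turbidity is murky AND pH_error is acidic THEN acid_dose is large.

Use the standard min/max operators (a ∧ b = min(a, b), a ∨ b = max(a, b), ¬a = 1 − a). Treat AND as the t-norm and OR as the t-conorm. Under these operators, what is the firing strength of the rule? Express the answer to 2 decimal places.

firing strength: murky=0.45, acidic=0.08; AND[min(a, b)] → w = 0.08

0.08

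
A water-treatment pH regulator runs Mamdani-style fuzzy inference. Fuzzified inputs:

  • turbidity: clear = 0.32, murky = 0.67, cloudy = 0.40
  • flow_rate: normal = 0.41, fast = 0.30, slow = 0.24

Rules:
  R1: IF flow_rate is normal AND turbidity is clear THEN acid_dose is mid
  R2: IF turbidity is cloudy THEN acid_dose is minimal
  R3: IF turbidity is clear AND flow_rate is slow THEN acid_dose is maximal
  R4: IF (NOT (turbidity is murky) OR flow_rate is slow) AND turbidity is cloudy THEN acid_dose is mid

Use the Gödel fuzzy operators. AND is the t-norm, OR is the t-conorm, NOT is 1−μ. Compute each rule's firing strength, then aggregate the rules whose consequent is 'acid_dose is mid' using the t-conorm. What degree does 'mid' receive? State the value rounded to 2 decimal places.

0.33

R1: normal=0.41, clear=0.32; AND[min(a, b)] → w = 0.32
R2: cloudy=0.40 → w = 0.40
R3: clear=0.32, slow=0.24; AND[min(a, b)] → w = 0.24
R4: (¬murky=1−0.67=0.33 OR slow=0.24) = 0.33; AND[min(a, b)] with cloudy=0.40 → w = 0.33
Rules with consequent 'mid': {R1, R4} → strengths 0.32, 0.33
Aggregate via t-conorm [max(a, b)]: 0.33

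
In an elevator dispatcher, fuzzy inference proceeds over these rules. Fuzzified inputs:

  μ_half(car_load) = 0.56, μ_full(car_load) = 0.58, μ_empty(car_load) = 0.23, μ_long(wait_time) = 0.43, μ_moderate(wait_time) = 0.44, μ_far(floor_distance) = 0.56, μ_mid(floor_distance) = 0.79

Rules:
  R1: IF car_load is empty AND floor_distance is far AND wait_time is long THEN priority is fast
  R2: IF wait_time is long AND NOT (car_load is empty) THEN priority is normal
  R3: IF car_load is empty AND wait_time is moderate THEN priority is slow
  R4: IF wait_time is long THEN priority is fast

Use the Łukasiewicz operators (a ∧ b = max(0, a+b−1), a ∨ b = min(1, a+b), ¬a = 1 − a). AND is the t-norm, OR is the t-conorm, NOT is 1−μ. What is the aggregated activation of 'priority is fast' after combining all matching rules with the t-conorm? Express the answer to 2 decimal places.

R1: empty=0.23, far=0.56, long=0.43; AND[max(0, a+b−1)] → w = 0.00
R2: long=0.43, ¬empty=1−0.23=0.77; AND[max(0, a+b−1)] → w = 0.20
R3: empty=0.23, moderate=0.44; AND[max(0, a+b−1)] → w = 0.00
R4: long=0.43 → w = 0.43
Rules with consequent 'fast': {R1, R4} → strengths 0.00, 0.43
Aggregate via t-conorm [min(1, a+b)]: 0.43

0.43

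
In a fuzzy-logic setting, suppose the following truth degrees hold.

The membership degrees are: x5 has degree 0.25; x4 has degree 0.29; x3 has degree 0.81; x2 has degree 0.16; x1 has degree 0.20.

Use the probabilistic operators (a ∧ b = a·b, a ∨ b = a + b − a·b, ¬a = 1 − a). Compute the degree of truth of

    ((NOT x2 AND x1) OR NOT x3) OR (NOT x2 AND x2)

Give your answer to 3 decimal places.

0.417

NOT x2 = 1 − 0.1600 = 0.8400
NOT x2 AND x1 = a·b on (0.8400, 0.2000) = 0.1680
NOT x3 = 1 − 0.8100 = 0.1900
(NOT x2 AND x1) OR NOT x3 = a + b − a·b on (0.1680, 0.1900) = 0.3261
NOT x2 = 1 − 0.1600 = 0.8400
NOT x2 AND x2 = a·b on (0.8400, 0.1600) = 0.1344
((NOT x2 AND x1) OR NOT x3) OR (NOT x2 AND x2) = a + b − a·b on (0.3261, 0.1344) = 0.4167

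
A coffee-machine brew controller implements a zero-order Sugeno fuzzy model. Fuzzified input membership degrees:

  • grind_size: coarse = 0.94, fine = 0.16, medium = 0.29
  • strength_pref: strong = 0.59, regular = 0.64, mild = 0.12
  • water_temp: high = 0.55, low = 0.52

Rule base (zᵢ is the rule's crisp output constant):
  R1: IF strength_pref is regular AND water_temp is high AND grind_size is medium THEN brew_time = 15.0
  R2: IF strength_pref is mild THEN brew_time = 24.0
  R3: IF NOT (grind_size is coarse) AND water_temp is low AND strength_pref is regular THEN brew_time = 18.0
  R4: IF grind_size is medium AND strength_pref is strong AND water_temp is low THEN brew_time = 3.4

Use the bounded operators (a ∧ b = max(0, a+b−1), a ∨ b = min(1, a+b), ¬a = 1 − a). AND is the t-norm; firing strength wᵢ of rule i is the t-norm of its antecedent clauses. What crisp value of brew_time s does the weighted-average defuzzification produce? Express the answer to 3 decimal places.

24.000

R1 (z=15.0): regular=0.64, high=0.55, medium=0.29; AND[max(0, a+b−1)] → w = 0.00
R2 (z=24.0): mild=0.12 → w = 0.12
R3 (z=18.0): ¬coarse=1−0.94=0.06, low=0.52, regular=0.64; AND[max(0, a+b−1)] → w = 0.00
R4 (z=3.4): medium=0.29, strong=0.59, low=0.52; AND[max(0, a+b−1)] → w = 0.00
Weighted average = (0.00·15.0 + 0.12·24.0 + 0.00·18.0 + 0.00·3.4) / (0.00 + 0.12 + 0.00 + 0.00)
  = 2.8800 / 0.1200 = 24.000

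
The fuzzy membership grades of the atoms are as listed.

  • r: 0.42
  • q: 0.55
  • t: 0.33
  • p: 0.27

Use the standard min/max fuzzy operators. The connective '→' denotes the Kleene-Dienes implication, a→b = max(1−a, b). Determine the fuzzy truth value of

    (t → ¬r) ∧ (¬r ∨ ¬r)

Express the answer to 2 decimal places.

0.58

¬r = 1 − 0.42 = 0.58
t → ¬r  [Kleene-Dienes: max(1−a, b)] with a=0.33, b=0.58 → 0.67
¬r = 1 − 0.42 = 0.58
¬r = 1 − 0.42 = 0.58
¬r ∨ ¬r = max(a, b) on (0.58, 0.58) = 0.58
(t → ¬r) ∧ (¬r ∨ ¬r) = min(a, b) on (0.67, 0.58) = 0.58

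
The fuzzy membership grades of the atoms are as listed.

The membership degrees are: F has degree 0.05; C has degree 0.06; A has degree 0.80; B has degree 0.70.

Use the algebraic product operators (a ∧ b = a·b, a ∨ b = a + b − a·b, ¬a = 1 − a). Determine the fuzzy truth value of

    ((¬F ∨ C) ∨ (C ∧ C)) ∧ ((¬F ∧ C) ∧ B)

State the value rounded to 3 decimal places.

0.038

¬F = 1 − 0.0500 = 0.9500
¬F ∨ C = a + b − a·b on (0.9500, 0.0600) = 0.9530
C ∧ C = a·b on (0.0600, 0.0600) = 0.0036
(¬F ∨ C) ∨ (C ∧ C) = a + b − a·b on (0.9530, 0.0036) = 0.9532
¬F = 1 − 0.0500 = 0.9500
¬F ∧ C = a·b on (0.9500, 0.0600) = 0.0570
(¬F ∧ C) ∧ B = a·b on (0.0570, 0.7000) = 0.0399
((¬F ∨ C) ∨ (C ∧ C)) ∧ ((¬F ∧ C) ∧ B) = a·b on (0.9532, 0.0399) = 0.0380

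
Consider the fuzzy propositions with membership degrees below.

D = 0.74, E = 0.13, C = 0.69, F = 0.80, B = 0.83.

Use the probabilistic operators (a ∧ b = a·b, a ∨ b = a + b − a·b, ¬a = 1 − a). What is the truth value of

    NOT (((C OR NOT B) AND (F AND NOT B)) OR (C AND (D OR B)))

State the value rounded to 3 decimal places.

0.306

NOT B = 1 − 0.8300 = 0.1700
C OR NOT B = a + b − a·b on (0.6900, 0.1700) = 0.7427
NOT B = 1 − 0.8300 = 0.1700
F AND NOT B = a·b on (0.8000, 0.1700) = 0.1360
(C OR NOT B) AND (F AND NOT B) = a·b on (0.7427, 0.1360) = 0.1010
D OR B = a + b − a·b on (0.7400, 0.8300) = 0.9558
C AND (D OR B) = a·b on (0.6900, 0.9558) = 0.6595
((C OR NOT B) AND (F AND NOT B)) OR (C AND (D OR B)) = a + b − a·b on (0.1010, 0.6595) = 0.6939
NOT (((C OR NOT B) AND (F AND NOT B)) OR (C AND (D OR B))) = 1 − 0.6939 = 0.3061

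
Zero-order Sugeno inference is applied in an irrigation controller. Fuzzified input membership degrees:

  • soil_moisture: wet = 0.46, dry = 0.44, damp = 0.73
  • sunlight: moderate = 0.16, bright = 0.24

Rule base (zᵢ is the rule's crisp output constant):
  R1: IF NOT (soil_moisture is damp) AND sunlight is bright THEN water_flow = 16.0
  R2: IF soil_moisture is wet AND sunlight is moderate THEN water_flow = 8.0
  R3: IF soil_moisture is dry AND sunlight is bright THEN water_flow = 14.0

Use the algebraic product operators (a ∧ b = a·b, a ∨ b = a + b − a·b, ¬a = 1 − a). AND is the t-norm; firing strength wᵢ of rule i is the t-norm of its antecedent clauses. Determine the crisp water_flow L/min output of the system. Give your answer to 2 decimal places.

12.72

R1 (z=16.0): ¬damp=1−0.73=0.27, bright=0.24; AND[a·b] → w = 0.0648
R2 (z=8.0): wet=0.46, moderate=0.16; AND[a·b] → w = 0.0736
R3 (z=14.0): dry=0.44, bright=0.24; AND[a·b] → w = 0.1056
Weighted average = (0.0648·16.0 + 0.0736·8.0 + 0.1056·14.0) / (0.0648 + 0.0736 + 0.1056)
  = 3.1040 / 0.2440 = 12.72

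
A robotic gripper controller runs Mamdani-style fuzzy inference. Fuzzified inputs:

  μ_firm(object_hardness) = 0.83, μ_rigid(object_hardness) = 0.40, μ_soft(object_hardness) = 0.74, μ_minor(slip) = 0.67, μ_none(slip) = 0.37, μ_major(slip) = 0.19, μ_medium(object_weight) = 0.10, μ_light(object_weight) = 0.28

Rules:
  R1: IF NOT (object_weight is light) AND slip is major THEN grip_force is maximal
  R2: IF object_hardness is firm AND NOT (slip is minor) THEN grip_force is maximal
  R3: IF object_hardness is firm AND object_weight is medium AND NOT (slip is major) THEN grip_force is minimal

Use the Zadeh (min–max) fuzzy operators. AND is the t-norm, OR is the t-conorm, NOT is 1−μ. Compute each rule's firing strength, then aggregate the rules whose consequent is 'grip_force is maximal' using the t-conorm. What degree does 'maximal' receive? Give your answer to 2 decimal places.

R1: ¬light=1−0.28=0.72, major=0.19; AND[min(a, b)] → w = 0.19
R2: firm=0.83, ¬minor=1−0.67=0.33; AND[min(a, b)] → w = 0.33
R3: firm=0.83, medium=0.10, ¬major=1−0.19=0.81; AND[min(a, b)] → w = 0.10
Rules with consequent 'maximal': {R1, R2} → strengths 0.19, 0.33
Aggregate via t-conorm [max(a, b)]: 0.33

0.33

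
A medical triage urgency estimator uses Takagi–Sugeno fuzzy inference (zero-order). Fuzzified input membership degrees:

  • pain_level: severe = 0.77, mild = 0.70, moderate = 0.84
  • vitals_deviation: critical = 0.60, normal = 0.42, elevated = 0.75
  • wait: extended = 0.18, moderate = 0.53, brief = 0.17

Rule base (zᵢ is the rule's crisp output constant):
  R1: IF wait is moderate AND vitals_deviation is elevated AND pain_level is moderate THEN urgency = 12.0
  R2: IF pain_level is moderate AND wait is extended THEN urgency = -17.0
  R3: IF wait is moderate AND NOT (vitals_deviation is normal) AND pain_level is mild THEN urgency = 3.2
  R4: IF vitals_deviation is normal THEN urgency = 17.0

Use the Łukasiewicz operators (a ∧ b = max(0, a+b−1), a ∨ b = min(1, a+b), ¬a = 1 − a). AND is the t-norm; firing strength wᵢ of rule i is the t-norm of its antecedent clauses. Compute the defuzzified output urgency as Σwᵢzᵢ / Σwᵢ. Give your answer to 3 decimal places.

14.714

R1 (z=12.0): moderate=0.53, elevated=0.75, moderate=0.84; AND[max(0, a+b−1)] → w = 0.12
R2 (z=-17.0): moderate=0.84, extended=0.18; AND[max(0, a+b−1)] → w = 0.02
R3 (z=3.2): moderate=0.53, ¬normal=1−0.42=0.58, mild=0.70; AND[max(0, a+b−1)] → w = 0.00
R4 (z=17.0): normal=0.42 → w = 0.42
Weighted average = (0.12·12.0 + 0.02·-17.0 + 0.00·3.2 + 0.42·17.0) / (0.12 + 0.02 + 0.00 + 0.42)
  = 8.2400 / 0.5600 = 14.714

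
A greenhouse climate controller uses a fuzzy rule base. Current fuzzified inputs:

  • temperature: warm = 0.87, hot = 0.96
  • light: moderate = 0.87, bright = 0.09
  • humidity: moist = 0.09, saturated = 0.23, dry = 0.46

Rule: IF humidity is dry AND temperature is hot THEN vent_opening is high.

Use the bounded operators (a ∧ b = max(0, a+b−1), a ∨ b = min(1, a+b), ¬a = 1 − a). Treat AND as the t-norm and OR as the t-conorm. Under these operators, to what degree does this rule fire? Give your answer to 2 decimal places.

firing strength: dry=0.46, hot=0.96; AND[max(0, a+b−1)] → w = 0.42

0.42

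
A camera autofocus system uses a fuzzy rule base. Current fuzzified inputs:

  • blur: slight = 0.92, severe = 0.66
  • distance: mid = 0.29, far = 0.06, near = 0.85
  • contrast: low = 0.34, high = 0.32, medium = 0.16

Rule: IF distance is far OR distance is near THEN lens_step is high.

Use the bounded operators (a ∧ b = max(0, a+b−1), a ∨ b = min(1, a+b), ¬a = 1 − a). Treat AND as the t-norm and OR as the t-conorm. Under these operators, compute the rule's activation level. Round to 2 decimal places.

firing strength: far=0.06, near=0.85; OR[min(1, a+b)] → w = 0.91

0.91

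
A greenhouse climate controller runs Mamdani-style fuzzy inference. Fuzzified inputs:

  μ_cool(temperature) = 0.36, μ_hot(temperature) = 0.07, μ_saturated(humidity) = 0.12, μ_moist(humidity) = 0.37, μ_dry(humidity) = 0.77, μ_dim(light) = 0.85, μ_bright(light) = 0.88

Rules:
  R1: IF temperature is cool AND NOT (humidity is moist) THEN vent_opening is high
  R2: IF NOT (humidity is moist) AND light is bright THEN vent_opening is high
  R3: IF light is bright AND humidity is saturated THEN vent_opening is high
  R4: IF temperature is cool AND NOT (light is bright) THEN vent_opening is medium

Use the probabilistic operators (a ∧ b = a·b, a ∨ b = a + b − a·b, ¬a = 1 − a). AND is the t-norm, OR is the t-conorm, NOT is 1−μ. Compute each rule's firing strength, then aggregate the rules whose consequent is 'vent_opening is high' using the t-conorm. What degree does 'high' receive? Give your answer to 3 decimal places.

R1: cool=0.36, ¬moist=1−0.37=0.63; AND[a·b] → w = 0.2268
R2: ¬moist=1−0.37=0.63, bright=0.88; AND[a·b] → w = 0.5544
R3: bright=0.88, saturated=0.12; AND[a·b] → w = 0.1056
R4: cool=0.36, ¬bright=1−0.88=0.12; AND[a·b] → w = 0.0432
Rules with consequent 'high': {R1, R2, R3} → strengths 0.2268, 0.5544, 0.1056
Aggregate via t-conorm [a + b − a·b]: 0.6918

0.692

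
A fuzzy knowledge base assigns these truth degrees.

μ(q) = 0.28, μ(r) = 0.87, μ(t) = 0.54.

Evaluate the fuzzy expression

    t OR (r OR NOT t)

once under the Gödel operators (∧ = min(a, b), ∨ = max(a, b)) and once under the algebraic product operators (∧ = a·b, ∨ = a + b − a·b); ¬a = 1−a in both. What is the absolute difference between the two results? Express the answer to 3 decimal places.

Under Gödel:
  NOT t = 1 − 0.54 = 0.46
  r OR NOT t = max(a, b) on (0.87, 0.46) = 0.87
  t OR (r OR NOT t) = max(a, b) on (0.54, 0.87) = 0.87
  → value = 0.8700
Under algebraic product:
  NOT t = 1 − 0.5400 = 0.4600
  r OR NOT t = a + b − a·b on (0.8700, 0.4600) = 0.9298
  t OR (r OR NOT t) = a + b − a·b on (0.5400, 0.9298) = 0.9677
  → value = 0.9677
|0.8700 − 0.9677| = 0.098

0.098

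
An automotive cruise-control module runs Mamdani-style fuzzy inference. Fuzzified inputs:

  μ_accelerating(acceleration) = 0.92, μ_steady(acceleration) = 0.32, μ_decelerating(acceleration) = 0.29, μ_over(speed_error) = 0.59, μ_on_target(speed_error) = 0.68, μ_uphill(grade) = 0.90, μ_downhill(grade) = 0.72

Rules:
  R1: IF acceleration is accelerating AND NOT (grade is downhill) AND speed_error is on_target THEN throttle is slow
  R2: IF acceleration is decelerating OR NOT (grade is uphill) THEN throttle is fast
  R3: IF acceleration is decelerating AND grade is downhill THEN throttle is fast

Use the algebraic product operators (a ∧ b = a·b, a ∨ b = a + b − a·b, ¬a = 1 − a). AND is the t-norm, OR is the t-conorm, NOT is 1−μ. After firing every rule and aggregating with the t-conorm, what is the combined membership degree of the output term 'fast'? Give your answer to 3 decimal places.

R1: accelerating=0.92, ¬downhill=1−0.72=0.28, on_target=0.68; AND[a·b] → w = 0.1752
R2: decelerating=0.29, ¬uphill=1−0.90=0.10; OR[a + b − a·b] → w = 0.3610
R3: decelerating=0.29, downhill=0.72; AND[a·b] → w = 0.2088
Rules with consequent 'fast': {R2, R3} → strengths 0.3610, 0.2088
Aggregate via t-conorm [a + b − a·b]: 0.4944

0.494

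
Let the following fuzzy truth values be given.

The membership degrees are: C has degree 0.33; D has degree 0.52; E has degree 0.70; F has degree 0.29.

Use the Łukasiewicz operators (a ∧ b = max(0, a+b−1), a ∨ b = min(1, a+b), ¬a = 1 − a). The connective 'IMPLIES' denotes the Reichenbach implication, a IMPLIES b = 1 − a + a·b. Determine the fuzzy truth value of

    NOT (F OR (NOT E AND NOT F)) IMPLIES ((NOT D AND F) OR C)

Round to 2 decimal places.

NOT E = 1 − 0.70 = 0.30
NOT F = 1 − 0.29 = 0.71
NOT E AND NOT F = max(0, a+b−1) on (0.30, 0.71) = 0.01
F OR (NOT E AND NOT F) = min(1, a+b) on (0.29, 0.01) = 0.30
NOT (F OR (NOT E AND NOT F)) = 1 − 0.30 = 0.70
NOT D = 1 − 0.52 = 0.48
NOT D AND F = max(0, a+b−1) on (0.48, 0.29) = 0.00
(NOT D AND F) OR C = min(1, a+b) on (0.00, 0.33) = 0.33
NOT (F OR (NOT E AND NOT F)) IMPLIES ((NOT D AND F) OR C)  [Reichenbach: 1 − a + a·b] with a=0.70, b=0.33 → 0.53

0.53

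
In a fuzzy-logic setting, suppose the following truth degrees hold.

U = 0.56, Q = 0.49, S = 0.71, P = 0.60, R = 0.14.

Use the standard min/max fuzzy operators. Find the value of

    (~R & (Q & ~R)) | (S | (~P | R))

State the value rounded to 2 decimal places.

0.71

~R = 1 − 0.14 = 0.86
~R = 1 − 0.14 = 0.86
Q & ~R = min(a, b) on (0.49, 0.86) = 0.49
~R & (Q & ~R) = min(a, b) on (0.86, 0.49) = 0.49
~P = 1 − 0.60 = 0.40
~P | R = max(a, b) on (0.40, 0.14) = 0.40
S | (~P | R) = max(a, b) on (0.71, 0.40) = 0.71
(~R & (Q & ~R)) | (S | (~P | R)) = max(a, b) on (0.49, 0.71) = 0.71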